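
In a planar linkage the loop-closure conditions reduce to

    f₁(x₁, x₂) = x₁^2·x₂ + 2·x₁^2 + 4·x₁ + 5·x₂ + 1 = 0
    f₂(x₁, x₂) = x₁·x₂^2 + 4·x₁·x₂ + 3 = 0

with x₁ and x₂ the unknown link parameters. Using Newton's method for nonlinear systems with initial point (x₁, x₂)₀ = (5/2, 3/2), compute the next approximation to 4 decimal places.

At (5/2, 3/2): F = (40.3750, 23.6250).
Jacobian J = [[2·x₁·x₂ + 4·x₁ + 4, x₁^2 + 5], [x₂^2 + 4·x₂, 2·x₁·x₂ + 4·x₁]].
At the point, J = [[21.5000, 11.2500], [8.2500, 17.5000]] (det J = 283.4375).
Solving J·Δ = −F gives Δ = (-1.5551, -0.6169).
Then the next iterate is (x₁, x₂)₁ = (0.9449, 0.8831).

(0.9449, 0.8831)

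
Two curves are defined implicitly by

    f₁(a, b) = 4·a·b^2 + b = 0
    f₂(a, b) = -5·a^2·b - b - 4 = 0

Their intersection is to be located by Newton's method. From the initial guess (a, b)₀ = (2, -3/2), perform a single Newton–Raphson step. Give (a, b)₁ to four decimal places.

(1.4291, -1.0060)

At (2, -3/2): F = (16.5000, 27.5000).
Jacobian J = [[4·b^2, 8·a·b + 1], [-10·a·b, -5·a^2 - 1]].
At the point, J = [[9.0000, -23.0000], [30.0000, -21.0000]] (det J = 501.0000).
Solving J·Δ = −F gives Δ = (-0.5709, 0.4940).
Then the next iterate is (a, b)₁ = (1.4291, -1.0060).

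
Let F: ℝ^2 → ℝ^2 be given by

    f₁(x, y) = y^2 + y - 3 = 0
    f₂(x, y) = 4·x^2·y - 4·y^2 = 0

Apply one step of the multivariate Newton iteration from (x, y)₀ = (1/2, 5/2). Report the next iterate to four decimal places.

(0.9292, 1.5417)

At (1/2, 5/2): F = (5.7500, -22.5000).
Jacobian J = [[0, 2·y + 1], [8·x·y, 4·x^2 - 8·y]].
At the point, J = [[0.0000, 6.0000], [10.0000, -19.0000]] (det J = -60.0000).
Solving J·Δ = −F gives Δ = (0.4292, -0.9583).
Then the next iterate is (x, y)₁ = (0.9292, 1.5417).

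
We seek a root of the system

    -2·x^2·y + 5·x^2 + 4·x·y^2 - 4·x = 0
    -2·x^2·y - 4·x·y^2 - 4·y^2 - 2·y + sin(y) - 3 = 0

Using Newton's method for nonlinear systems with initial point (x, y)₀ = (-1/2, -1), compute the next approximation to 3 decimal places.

(-2.772, -6.045)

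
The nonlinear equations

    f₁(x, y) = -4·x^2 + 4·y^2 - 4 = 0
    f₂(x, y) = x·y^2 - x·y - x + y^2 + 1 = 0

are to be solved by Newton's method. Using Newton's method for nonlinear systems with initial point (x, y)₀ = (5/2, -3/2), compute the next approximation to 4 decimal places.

At (5/2, -3/2): F = (-20.0000, 10.1250).
Jacobian J = [[-8·x, 8·y], [y^2 - y - 1, 2·x·y - x + 2·y]].
At the point, J = [[-20.0000, -12.0000], [2.7500, -13.0000]] (det J = 293.0000).
Solving J·Δ = −F gives Δ = (-1.3020, 0.5034).
Then the next iterate is (x, y)₁ = (1.1980, -0.9966).

(1.1980, -0.9966)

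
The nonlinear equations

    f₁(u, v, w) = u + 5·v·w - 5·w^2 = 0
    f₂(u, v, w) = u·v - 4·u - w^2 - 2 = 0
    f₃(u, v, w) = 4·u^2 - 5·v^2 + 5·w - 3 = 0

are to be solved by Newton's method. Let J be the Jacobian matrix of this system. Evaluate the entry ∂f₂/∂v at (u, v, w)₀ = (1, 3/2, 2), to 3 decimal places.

1.000

∂f₂/∂v = u.
At (1, 3/2, 2) this is 1.000.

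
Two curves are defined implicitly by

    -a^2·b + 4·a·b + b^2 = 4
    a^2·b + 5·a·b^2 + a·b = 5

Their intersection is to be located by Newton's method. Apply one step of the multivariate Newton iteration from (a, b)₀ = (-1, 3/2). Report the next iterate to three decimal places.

At (-1, 3/2): F = (-9.250, -16.250).
Jacobian J = [[-2·a·b + 4·b, -a^2 + 4·a + 2·b], [2·a·b + 5·b^2 + b, a^2 + 10·a·b + a]].
At the point, J = [[9.000, -2.000], [9.750, -15.000]] (det J = -115.500).
Solving J·Δ = −F gives Δ = (0.920, -0.485).
Then the next iterate is (a, b)₁ = (-0.080, 1.015).

(-0.080, 1.015)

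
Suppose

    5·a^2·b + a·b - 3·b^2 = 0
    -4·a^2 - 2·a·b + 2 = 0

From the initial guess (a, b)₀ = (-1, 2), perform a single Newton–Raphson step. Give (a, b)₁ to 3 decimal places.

(1.000, -3.000)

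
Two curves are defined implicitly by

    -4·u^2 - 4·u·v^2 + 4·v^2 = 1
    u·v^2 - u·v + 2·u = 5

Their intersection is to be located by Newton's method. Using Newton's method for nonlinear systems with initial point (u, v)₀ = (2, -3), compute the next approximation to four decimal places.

(1.5153, -1.8418)

At (2, -3): F = (-53.0000, 23.0000).
Jacobian J = [[-8·u - 4·v^2, -8·u·v + 8·v], [v^2 - v + 2, 2·u·v - u]].
At the point, J = [[-52.0000, 24.0000], [14.0000, -14.0000]] (det J = 392.0000).
Solving J·Δ = −F gives Δ = (-0.4847, 1.1582).
Then the next iterate is (u, v)₁ = (1.5153, -1.8418).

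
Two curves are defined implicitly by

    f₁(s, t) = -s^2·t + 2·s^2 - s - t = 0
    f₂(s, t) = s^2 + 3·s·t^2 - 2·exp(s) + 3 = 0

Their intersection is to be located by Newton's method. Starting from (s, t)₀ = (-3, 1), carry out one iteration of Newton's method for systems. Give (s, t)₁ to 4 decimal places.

(-1.2212, 0.8548)

At (-3, 1): F = (11.0000, 2.900426).
Jacobian J = [[-2·s·t + 4·s - 1, -s^2 - 1], [2·s + 3·t^2 - 2·exp(s), 6·s·t]].
At the point, J = [[-7.0000, -10.0000], [-3.099574, -18.0000]] (det J = 95.004259).
Solving J·Δ = −F gives Δ = (1.7788, -0.1452).
Then the next iterate is (s, t)₁ = (-1.2212, 0.8548).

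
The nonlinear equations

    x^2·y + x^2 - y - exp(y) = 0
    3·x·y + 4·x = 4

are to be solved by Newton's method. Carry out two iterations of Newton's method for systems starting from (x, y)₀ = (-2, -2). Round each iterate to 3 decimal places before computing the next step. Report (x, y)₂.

(-1.289, -2.367)

At (-2, -2): F = (-2.13534, 0.000).
Jacobian J = [[2·x·y + 2·x, x^2 - exp(y) - 1], [3·y + 4, 3·x]].
At the point, J = [[4.000, 2.86466], [-2.000, -6.000]] (det J = -18.27067).
Solving J·Δ = −F gives Δ = (0.701, -0.234).
Then the next iterate is (x, y)₁ = (-1.299, -2.234).
Round to (-1.299, -2.234) and repeat: F = (0.04465, -0.49010), J = [[3.20593, 0.58030], [-2.702, -3.897]].
Δ = (0.010, -0.133), so (x, y)₂ = (-1.289, -2.367).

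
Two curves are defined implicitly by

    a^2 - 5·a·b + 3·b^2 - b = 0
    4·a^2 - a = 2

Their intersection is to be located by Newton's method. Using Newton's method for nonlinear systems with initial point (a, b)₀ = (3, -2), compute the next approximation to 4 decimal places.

(1.6522, -0.8773)

At (3, -2): F = (53.0000, 31.0000).
Jacobian J = [[2·a - 5·b, -5·a + 6·b - 1], [8·a - 1, 0]].
At the point, J = [[16.0000, -28.0000], [23.0000, 0.0000]] (det J = 644.0000).
Solving J·Δ = −F gives Δ = (-1.3478, 1.1227).
Then the next iterate is (a, b)₁ = (1.6522, -0.8773).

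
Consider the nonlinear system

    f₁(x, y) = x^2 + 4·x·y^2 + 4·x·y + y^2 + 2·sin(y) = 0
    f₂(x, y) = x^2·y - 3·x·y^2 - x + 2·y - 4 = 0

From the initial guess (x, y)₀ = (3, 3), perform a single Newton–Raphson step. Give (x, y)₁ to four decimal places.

(1.5178, 2.0656)

At (3, 3): F = (162.282240, -55.0000).
Jacobian J = [[2·x + 4·y^2 + 4·y, 8·x·y + 4·x + 2·y + 2·cos(y)], [2·x·y - 3·y^2 - 1, x^2 - 6·x·y + 2]].
At the point, J = [[54.0000, 88.020015], [-10.0000, -43.0000]] (det J = -1441.799850).
Solving J·Δ = −F gives Δ = (-1.4822, -0.9344).
Then the next iterate is (x, y)₁ = (1.5178, 2.0656).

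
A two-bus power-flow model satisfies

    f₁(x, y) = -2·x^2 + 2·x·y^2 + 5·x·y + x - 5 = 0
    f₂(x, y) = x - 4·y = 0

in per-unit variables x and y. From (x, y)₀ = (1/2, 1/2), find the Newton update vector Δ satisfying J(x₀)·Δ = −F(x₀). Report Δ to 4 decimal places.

(1.6739, 0.0435)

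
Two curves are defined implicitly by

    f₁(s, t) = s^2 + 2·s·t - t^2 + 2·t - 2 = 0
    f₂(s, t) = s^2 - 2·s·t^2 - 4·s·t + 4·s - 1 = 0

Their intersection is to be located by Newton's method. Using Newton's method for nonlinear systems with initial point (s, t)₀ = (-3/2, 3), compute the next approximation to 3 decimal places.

At (-3/2, 3): F = (-11.750, 40.250).
Jacobian J = [[2·s + 2·t, 2·s - 2·t + 2], [2·s - 2·t^2 - 4·t + 4, -4·s·t - 4·s]].
At the point, J = [[3.000, -7.000], [-29.000, 24.000]] (det J = -131.000).
Solving J·Δ = −F gives Δ = (-0.002, -1.679).
Then the next iterate is (s, t)₁ = (-1.502, 1.321).

(-1.502, 1.321)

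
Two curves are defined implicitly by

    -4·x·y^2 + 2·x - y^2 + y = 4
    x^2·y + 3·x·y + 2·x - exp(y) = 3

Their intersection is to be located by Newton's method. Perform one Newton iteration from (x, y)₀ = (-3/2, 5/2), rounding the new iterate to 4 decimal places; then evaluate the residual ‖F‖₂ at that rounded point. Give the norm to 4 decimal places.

At (-3/2, 5/2): F = (26.7500, -23.807494).
Jacobian J = [[-4·y^2 + 2, -8·x·y - 2·y + 1], [2·x·y + 3·y + 2, x^2 + 3·x - exp(y)]].
At the point, J = [[-23.0000, 26.0000], [2.0000, -14.432494]] (det J = 279.947361).
Solving J·Δ = −F gives Δ = (-0.8320, -1.7649).
Then the next iterate is (x, y)₁ = (-2.3320, 0.7351).
Re-evaluating at (-2.3320, 0.7351): F = (-3.428682, -10.894812), so ‖F‖₂ = 11.4216.

11.4216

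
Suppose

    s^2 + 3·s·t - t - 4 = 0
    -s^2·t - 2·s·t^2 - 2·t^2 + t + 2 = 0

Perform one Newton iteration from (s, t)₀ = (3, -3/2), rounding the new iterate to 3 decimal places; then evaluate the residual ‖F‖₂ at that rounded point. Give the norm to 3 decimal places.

4.177

At (3, -3/2): F = (-7.000, -4.000).
Jacobian J = [[2·s + 3·t, 3·s - 1], [-2·s·t - 2·t^2, -s^2 - 4·s·t - 4·t + 1]].
At the point, J = [[1.500, 8.000], [4.500, 16.000]] (det J = -12.000).
Solving J·Δ = −F gives Δ = (-6.667, 2.125).
Then the next iterate is (s, t)₁ = (-3.667, 0.625).
Re-evaluating at (-3.667, 0.625): F = (1.94626, -3.69571), so ‖F‖₂ = 4.177.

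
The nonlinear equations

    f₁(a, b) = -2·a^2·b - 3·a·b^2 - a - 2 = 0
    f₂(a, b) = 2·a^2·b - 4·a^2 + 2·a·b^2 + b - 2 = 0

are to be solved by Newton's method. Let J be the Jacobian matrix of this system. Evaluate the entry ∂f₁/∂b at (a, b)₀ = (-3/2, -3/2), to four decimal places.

∂f₁/∂b = -2·a^2 - 6·a·b.
At (-3/2, -3/2) this is -18.0000.

-18.0000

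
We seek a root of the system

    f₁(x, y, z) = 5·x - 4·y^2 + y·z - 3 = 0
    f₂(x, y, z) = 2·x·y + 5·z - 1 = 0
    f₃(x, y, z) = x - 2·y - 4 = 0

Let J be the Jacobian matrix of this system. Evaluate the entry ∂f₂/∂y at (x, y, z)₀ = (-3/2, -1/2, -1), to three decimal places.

-3.000

∂f₂/∂y = 2·x.
At (-3/2, -1/2, -1) this is -3.000.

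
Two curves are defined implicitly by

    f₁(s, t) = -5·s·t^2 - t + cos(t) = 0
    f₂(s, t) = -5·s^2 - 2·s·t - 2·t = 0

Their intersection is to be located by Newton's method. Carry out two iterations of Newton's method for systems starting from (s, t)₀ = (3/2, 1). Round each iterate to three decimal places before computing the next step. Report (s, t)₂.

(0.048, 0.756)

At (3/2, 1): F = (-7.95970, -16.250).
Jacobian J = [[-5·t^2, -10·s·t - sin(t) - 1], [-10·s - 2·t, -2·s - 2]].
At the point, J = [[-5.000, -16.84147], [-17.000, -5.000]] (det J = -261.30501).
Solving J·Δ = −F gives Δ = (-0.895, -0.207).
Then the next iterate is (s, t)₁ = (0.605, 0.793).
Round to (0.605, 0.793) and repeat: F = (-1.99356, -4.37566), J = [[-3.14425, -6.51011], [-7.636, -3.210]].
Δ = (-0.557, -0.037), so (s, t)₂ = (0.048, 0.756).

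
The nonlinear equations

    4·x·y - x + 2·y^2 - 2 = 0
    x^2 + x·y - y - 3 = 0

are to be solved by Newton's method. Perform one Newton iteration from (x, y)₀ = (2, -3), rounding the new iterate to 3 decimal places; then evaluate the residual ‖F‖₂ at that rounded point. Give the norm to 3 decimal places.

At (2, -3): F = (-10.000, -2.000).
Jacobian J = [[4·y - 1, 4·x + 4·y], [2·x + y, x - 1]].
At the point, J = [[-13.000, -4.000], [1.000, 1.000]] (det J = -9.000).
Solving J·Δ = −F gives Δ = (-2.000, 4.000).
Then the next iterate is (x, y)₁ = (0.000, 1.000).
Re-evaluating at (0.000, 1.000): F = (0.000, -4.000), so ‖F‖₂ = 4.000.

4.000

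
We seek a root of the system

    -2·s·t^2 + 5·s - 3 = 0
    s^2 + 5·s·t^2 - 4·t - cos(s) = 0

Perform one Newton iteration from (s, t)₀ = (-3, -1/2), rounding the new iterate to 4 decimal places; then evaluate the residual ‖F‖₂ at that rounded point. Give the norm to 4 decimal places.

At (-3, -1/2): F = (-16.5000, 8.239992).
Jacobian J = [[-2·t^2 + 5, -4·s·t], [2·s + 5·t^2 + sin(s), 10·s·t - 4]].
At the point, J = [[4.5000, -6.0000], [-4.891120, 11.0000]] (det J = 20.153280).
Solving J·Δ = −F gives Δ = (6.5528, 2.1646).
Then the next iterate is (s, t)₁ = (3.5528, 1.6646).
Re-evaluating at (3.5528, 1.6646): F = (-4.924858, 56.102773), so ‖F‖₂ = 56.3185.

56.3185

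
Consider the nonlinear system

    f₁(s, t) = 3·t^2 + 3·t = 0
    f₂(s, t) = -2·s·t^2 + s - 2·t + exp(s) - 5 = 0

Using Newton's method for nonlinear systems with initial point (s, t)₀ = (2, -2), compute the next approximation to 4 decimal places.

(-2.4271, -1.3333)

At (2, -2): F = (6.0000, -7.610944).
Jacobian J = [[0, 6·t + 3], [-2·t^2 + exp(s) + 1, -4·s·t - 2]].
At the point, J = [[0.0000, -9.0000], [0.389056, 14.0000]] (det J = 3.501505).
Solving J·Δ = −F gives Δ = (-4.4271, 0.6667).
Then the next iterate is (s, t)₁ = (-2.4271, -1.3333).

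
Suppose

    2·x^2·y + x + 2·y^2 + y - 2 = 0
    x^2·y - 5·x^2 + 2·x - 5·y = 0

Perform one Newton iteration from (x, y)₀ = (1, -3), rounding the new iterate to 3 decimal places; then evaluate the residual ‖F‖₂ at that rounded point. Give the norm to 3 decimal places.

At (1, -3): F = (8.000, 9.000).
Jacobian J = [[4·x·y + 1, 2·x^2 + 4·y + 1], [2·x·y - 10·x + 2, x^2 - 5]].
At the point, J = [[-11.000, -9.000], [-14.000, -4.000]] (det J = -82.000).
Solving J·Δ = −F gives Δ = (0.598, 0.159).
Then the next iterate is (x, y)₁ = (1.598, -2.841).
Re-evaluating at (1.598, -2.841): F = (-1.61002, -2.62181), so ‖F‖₂ = 3.077.

3.077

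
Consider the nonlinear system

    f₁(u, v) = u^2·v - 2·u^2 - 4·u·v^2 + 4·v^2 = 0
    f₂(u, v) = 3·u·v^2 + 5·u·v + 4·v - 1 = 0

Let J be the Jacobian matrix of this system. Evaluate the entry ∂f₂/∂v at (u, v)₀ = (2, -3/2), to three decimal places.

∂f₂/∂v = 6·u·v + 5·u + 4.
At (2, -3/2) this is -4.000.

-4.000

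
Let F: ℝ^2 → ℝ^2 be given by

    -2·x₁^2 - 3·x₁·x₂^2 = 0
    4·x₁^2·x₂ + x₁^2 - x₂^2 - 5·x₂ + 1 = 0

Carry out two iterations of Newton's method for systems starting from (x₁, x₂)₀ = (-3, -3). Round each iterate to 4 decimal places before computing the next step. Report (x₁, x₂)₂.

At (-3, -3): F = (63.0000, -92.0000).
Jacobian J = [[-4·x₁ - 3·x₂^2, -6·x₁·x₂], [8·x₁·x₂ + 2·x₁, 4·x₁^2 - 2·x₂ - 5]].
At the point, J = [[-15.0000, -54.0000], [66.0000, 37.0000]] (det J = 3009.0000).
Solving J·Δ = −F gives Δ = (0.8764, 0.9232).
Then the next iterate is (x₁, x₂)₁ = (-2.1236, -2.0768).
Round to (-2.1236, -2.0768) and repeat: F = (18.458532, -25.882210), J = [[-4.444895, -26.461755], [31.035140, 17.192308]].
Δ = (0.4935, 0.6147), so (x₁, x₂)₂ = (-1.6301, -1.4621).

(-1.6301, -1.4621)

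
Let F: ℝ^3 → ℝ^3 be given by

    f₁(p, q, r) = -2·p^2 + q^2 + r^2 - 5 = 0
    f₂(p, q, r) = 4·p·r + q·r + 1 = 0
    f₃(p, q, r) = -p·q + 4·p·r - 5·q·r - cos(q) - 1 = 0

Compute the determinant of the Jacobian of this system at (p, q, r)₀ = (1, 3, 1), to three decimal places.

137.080

J = [[-4·p, 2·q, 2·r], [4·r, r, 4·p + q], [-q + 4·r, -p - 5·r + sin(q), 4·p - 5·q]].
At the point, J = [[-4.000, 6.000, 2.000], [4.000, 1.000, 7.000], [1.000, -5.85888, -11.000]].
det J = 137.080.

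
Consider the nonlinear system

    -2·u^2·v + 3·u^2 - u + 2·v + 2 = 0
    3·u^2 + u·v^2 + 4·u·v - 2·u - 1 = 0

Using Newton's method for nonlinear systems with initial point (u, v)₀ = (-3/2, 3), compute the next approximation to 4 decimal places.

At (-3/2, 3): F = (2.7500, -22.7500).
Jacobian J = [[-4·u·v + 6·u - 1, -2·u^2 + 2], [6·u + v^2 + 4·v - 2, 2·u·v + 4·u]].
At the point, J = [[8.0000, -2.5000], [10.0000, -15.0000]] (det J = -95.0000).
Solving J·Δ = −F gives Δ = (-1.0329, -2.2053).
Then the next iterate is (u, v)₁ = (-2.5329, 0.7947).

(-2.5329, 0.7947)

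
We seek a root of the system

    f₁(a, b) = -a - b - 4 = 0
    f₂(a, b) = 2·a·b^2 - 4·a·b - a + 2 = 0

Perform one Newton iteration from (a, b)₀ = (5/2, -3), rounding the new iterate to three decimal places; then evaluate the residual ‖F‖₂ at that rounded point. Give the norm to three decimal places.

19.657

At (5/2, -3): F = (-3.500, 74.500).
Jacobian J = [[-1, -1], [2·b^2 - 4·b - 1, 4·a·b - 4·a]].
At the point, J = [[-1.000, -1.000], [29.000, -40.000]] (det J = 69.000).
Solving J·Δ = −F gives Δ = (-3.109, -0.391).
Then the next iterate is (a, b)₁ = (-0.609, -3.391).
Re-evaluating at (-0.609, -3.391): F = (0.000, -19.65711), so ‖F‖₂ = 19.657.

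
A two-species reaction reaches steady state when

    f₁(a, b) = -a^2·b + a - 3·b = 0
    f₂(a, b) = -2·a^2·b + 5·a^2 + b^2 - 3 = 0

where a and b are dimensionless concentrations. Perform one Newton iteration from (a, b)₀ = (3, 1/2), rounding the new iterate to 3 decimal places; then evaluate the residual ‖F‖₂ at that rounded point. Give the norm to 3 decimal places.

7.664

At (3, 1/2): F = (-3.000, 33.250).
Jacobian J = [[-2·a·b + 1, -a^2 - 3], [-4·a·b + 10·a, -2·a^2 + 2·b]].
At the point, J = [[-2.000, -12.000], [24.000, -17.000]] (det J = 322.000).
Solving J·Δ = −F gives Δ = (-1.398, -0.017).
Then the next iterate is (a, b)₁ = (1.602, 0.483).
Re-evaluating at (1.602, 0.483): F = (-1.08657, 7.58616), so ‖F‖₂ = 7.664.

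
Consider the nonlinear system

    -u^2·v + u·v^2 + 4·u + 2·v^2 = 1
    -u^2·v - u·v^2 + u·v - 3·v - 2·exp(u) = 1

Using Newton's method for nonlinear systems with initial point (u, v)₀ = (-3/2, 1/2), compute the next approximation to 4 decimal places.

(-0.2738, -0.0424)

At (-3/2, 1/2): F = (-8.0000, -4.446260).
Jacobian J = [[-2·u·v + v^2 + 4, -u^2 + 2·u·v + 4·v], [-2·u·v - v^2 + v - 2·exp(u), -u^2 - 2·u·v + u - 3]].
At the point, J = [[5.7500, -1.7500], [1.303740, -5.2500]] (det J = -27.905956).
Solving J·Δ = −F gives Δ = (1.2262, -0.5424).
Then the next iterate is (u, v)₁ = (-0.2738, -0.0424).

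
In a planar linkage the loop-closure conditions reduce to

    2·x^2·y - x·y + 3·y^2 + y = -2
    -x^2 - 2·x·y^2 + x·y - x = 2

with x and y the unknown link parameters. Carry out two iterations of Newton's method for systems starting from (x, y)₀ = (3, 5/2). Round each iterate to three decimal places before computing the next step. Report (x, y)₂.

At (3, 5/2): F = (60.750, -44.000).
Jacobian J = [[4·x·y - y, 2·x^2 - x + 6·y + 1], [-2·x - 2·y^2 + y - 1, -4·x·y + x]].
At the point, J = [[27.500, 31.000], [-17.000, -27.000]] (det J = -215.500).
Solving J·Δ = −F gives Δ = (-1.282, -0.823).
Then the next iterate is (x, y)₁ = (1.718, 1.677).
Round to (1.718, 1.677) and repeat: F = (19.13231, -13.45160), J = [[9.84734, 15.24705], [-8.38366, -9.80634]].
Δ = (-0.559, -0.894), so (x, y)₂ = (1.159, 0.783).

(1.159, 0.783)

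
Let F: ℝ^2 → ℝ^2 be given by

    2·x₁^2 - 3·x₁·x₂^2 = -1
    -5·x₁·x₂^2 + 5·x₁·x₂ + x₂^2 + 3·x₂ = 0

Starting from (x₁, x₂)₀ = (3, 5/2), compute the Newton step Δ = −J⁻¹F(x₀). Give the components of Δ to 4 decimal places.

(0.0497, -0.8352)

At (3, 5/2): F = (-37.2500, -42.5000).
Jacobian J = [[4·x₁ - 3·x₂^2, -6·x₁·x₂], [-5·x₂^2 + 5·x₂, -10·x₁·x₂ + 5·x₁ + 2·x₂ + 3]].
At the point, J = [[-6.7500, -45.0000], [-18.7500, -52.0000]] (det J = -492.7500).
Solving J·Δ = −F gives Δ = (0.0497, -0.8352).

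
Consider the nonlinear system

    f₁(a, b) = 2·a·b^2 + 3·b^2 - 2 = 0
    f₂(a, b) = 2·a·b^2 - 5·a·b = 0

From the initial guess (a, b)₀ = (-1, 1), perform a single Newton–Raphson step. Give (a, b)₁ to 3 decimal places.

At (-1, 1): F = (-1.000, 3.000).
Jacobian J = [[2·b^2, 4·a·b + 6·b], [2·b^2 - 5·b, 4·a·b - 5·a]].
At the point, J = [[2.000, 2.000], [-3.000, 1.000]] (det J = 8.000).
Solving J·Δ = −F gives Δ = (0.875, -0.375).
Then the next iterate is (a, b)₁ = (-0.125, 0.625).

(-0.125, 0.625)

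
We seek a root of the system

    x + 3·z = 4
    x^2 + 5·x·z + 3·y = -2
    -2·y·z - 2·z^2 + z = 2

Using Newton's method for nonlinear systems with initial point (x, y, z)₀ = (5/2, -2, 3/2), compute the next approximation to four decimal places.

At (5/2, -2, 3/2): F = (3.0000, 21.0000, 1.0000).
Jacobian J = [[1, 0, 3], [2·x + 5·z, 3, 5·x], [0, -2·z, -2·y - 4·z + 1]].
At the point, J = [[1.0000, 0.0000, 3.0000], [12.5000, 3.0000, 12.5000], [0.0000, -3.0000, -1.0000]] (det J = -78.0000).
Solving J·Δ = −F gives Δ = (-1.2115, 0.5321, -0.5962).
Then the next iterate is (x, y, z)₁ = (1.2885, -1.4679, 0.9038).

(1.2885, -1.4679, 0.9038)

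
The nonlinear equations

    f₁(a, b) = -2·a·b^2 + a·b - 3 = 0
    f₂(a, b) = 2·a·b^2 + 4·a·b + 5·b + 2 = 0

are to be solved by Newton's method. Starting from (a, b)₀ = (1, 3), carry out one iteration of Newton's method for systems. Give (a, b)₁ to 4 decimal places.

(-8.2667, 14.0000)

At (1, 3): F = (-18.0000, 47.0000).
Jacobian J = [[-2·b^2 + b, -4·a·b + a], [2·b^2 + 4·b, 4·a·b + 4·a + 5]].
At the point, J = [[-15.0000, -11.0000], [30.0000, 21.0000]] (det J = 15.0000).
Solving J·Δ = −F gives Δ = (-9.2667, 11.0000).
Then the next iterate is (a, b)₁ = (-8.2667, 14.0000).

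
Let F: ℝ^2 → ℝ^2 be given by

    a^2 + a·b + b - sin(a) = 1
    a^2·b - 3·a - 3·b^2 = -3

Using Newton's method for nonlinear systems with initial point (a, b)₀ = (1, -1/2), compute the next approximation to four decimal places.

(1.4110, 0.2235)

At (1, -1/2): F = (-1.841471, -1.2500).
Jacobian J = [[2·a + b - cos(a), a + 1], [2·a·b - 3, a^2 - 6·b]].
At the point, J = [[0.959698, 2.0000], [-4.0000, 4.0000]] (det J = 11.838791).
Solving J·Δ = −F gives Δ = (0.4110, 0.7235).
Then the next iterate is (a, b)₁ = (1.4110, 0.2235).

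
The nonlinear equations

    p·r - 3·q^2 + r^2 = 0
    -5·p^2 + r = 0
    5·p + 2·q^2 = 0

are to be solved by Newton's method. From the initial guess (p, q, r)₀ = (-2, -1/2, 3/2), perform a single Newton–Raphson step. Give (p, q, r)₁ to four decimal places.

(-1.7500, -4.6250, 15.0000)

At (-2, -1/2, 3/2): F = (-1.5000, -18.5000, -9.5000).
Jacobian J = [[r, -6·q, p + 2·r], [-10·p, 0, 1], [5, 4·q, 0]].
At the point, J = [[1.5000, 3.0000, 1.0000], [20.0000, 0.0000, 1.0000], [5.0000, -2.0000, 0.0000]] (det J = -22.0000).
Solving J·Δ = −F gives Δ = (0.2500, -4.1250, 13.5000).
Then the next iterate is (p, q, r)₁ = (-1.7500, -4.6250, 15.0000).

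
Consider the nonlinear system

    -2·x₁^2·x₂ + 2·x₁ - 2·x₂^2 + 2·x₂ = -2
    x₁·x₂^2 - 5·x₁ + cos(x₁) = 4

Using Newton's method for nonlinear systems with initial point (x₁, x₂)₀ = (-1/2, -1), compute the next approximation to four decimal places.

(-0.6897, -0.5455)

At (-1/2, -1): F = (-2.5000, -1.122417).
Jacobian J = [[-4·x₁·x₂ + 2, -2·x₁^2 - 4·x₂ + 2], [x₂^2 - sin(x₁) - 5, 2·x₁·x₂]].
At the point, J = [[0.0000, 5.5000], [-3.520574, 1.0000]] (det J = 19.363160).
Solving J·Δ = −F gives Δ = (-0.1897, 0.4545).
Then the next iterate is (x₁, x₂)₁ = (-0.6897, -0.5455).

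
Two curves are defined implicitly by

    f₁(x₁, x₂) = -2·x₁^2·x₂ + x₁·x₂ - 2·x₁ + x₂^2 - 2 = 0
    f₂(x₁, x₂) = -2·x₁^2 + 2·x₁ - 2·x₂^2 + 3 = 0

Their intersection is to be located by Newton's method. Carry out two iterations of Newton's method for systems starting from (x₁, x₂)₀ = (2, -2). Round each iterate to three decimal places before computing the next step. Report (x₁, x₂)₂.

(1.642, -0.972)

At (2, -2): F = (10.000, -9.000).
Jacobian J = [[-4·x₁·x₂ + x₂ - 2, -2·x₁^2 + x₁ + 2·x₂], [-4·x₁ + 2, -4·x₂]].
At the point, J = [[12.000, -10.000], [-6.000, 8.000]] (det J = 36.000).
Solving J·Δ = −F gives Δ = (0.278, 1.333).
Then the next iterate is (x₁, x₂)₁ = (2.278, -0.667).
Round to (2.278, -0.667) and repeat: F = (-0.70803, -3.71235), J = [[3.41070, -9.43457], [-7.112, 2.668]].
Δ = (-0.636, -0.305), so (x₁, x₂)₂ = (1.642, -0.972).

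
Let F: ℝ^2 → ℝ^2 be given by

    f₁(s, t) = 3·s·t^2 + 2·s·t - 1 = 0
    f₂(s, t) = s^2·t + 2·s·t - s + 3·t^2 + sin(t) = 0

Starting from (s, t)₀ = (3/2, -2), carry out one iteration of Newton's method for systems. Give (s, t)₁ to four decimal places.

(1.0841, -1.4885)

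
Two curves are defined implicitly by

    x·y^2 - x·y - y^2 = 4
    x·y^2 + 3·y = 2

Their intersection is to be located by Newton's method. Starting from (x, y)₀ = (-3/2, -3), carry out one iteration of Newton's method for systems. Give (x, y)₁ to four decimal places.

At (-3/2, -3): F = (-31.0000, -24.5000).
Jacobian J = [[y^2 - y, 2·x·y - x - 2·y], [y^2, 2·x·y + 3]].
At the point, J = [[12.0000, 16.5000], [9.0000, 12.0000]] (det J = -4.5000).
Solving J·Δ = −F gives Δ = (7.1667, -3.3333).
Then the next iterate is (x, y)₁ = (5.6667, -6.3333).

(5.6667, -6.3333)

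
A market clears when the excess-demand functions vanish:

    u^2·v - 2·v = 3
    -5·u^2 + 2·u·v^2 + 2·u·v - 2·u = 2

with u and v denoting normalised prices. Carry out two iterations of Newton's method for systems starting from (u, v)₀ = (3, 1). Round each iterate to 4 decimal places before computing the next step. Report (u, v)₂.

(1.8568, 2.1408)

At (3, 1): F = (4.0000, -41.0000).
Jacobian J = [[2·u·v, u^2 - 2], [-10·u + 2·v^2 + 2·v - 2, 4·u·v + 2·u]].
At the point, J = [[6.0000, 7.0000], [-28.0000, 18.0000]] (det J = 304.0000).
Solving J·Δ = −F gives Δ = (-1.1809, 0.4408).
Then the next iterate is (u, v)₁ = (1.8191, 1.4408).
Round to (1.8191, 1.4408) and repeat: F = (-1.113813, -9.389349), J = [[5.241919, 1.309125], [-13.157591, 14.122037]].
Δ = (0.0377, 0.7000), so (u, v)₂ = (1.8568, 2.1408).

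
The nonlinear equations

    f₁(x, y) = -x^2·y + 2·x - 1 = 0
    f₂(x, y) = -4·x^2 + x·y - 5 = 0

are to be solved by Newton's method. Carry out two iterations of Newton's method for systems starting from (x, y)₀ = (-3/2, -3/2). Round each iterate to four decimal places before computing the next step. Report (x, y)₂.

At (-3/2, -3/2): F = (-0.6250, -11.7500).
Jacobian J = [[-2·x·y + 2, -x^2], [-8·x + y, x]].
At the point, J = [[-2.5000, -2.2500], [10.5000, -1.5000]] (det J = 27.3750).
Solving J·Δ = −F gives Δ = (0.9315, -1.3128).
Then the next iterate is (x, y)₁ = (-0.5685, -2.8128).
Round to (-0.5685, -2.8128) and repeat: F = (-1.227925, -4.693692), J = [[-1.198154, -0.323192], [1.7352, -0.5685]].
Δ = (0.6594, -6.2438), so (x, y)₂ = (0.0909, -9.0566).

(0.0909, -9.0566)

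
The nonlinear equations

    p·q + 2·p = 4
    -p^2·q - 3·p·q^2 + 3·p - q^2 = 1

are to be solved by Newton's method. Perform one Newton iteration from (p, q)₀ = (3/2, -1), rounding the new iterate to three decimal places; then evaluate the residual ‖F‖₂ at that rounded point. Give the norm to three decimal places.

At (3/2, -1): F = (-2.500, 0.250).
Jacobian J = [[q + 2, p], [-2·p·q - 3·q^2 + 3, -p^2 - 6·p·q - 2·q]].
At the point, J = [[1.000, 1.500], [3.000, 8.750]] (det J = 4.250).
Solving J·Δ = −F gives Δ = (5.235, -1.824).
Then the next iterate is (p, q)₁ = (6.735, -2.824).
Re-evaluating at (6.735, -2.824): F = (-9.54964, -21.80709), so ‖F‖₂ = 23.806.

23.806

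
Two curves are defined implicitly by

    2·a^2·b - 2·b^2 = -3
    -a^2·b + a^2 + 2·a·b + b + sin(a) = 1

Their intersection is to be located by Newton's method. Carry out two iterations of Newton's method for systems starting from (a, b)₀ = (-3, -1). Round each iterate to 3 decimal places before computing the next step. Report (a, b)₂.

At (-3, -1): F = (-17.000, 21.85888).
Jacobian J = [[4·a·b, 2·a^2 - 4·b], [-2·a·b + 2·a + 2·b + cos(a), -a^2 + 2·a + 1]].
At the point, J = [[12.000, 22.000], [-14.98999, -14.000]] (det J = 161.77983).
Solving J·Δ = −F gives Δ = (1.501, -0.046).
Then the next iterate is (a, b)₁ = (-1.499, -1.046).
Round to (-1.499, -1.046) and repeat: F = (-3.88896, 4.68985), J = [[6.27182, 8.67800], [-8.15417, -4.24500]].
Δ = (0.548, 0.052), so (a, b)₂ = (-0.951, -0.994).

(-0.951, -0.994)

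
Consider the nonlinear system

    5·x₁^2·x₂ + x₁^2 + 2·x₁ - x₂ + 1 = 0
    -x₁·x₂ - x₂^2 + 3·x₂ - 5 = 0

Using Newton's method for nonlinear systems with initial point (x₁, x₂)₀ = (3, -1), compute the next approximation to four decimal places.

At (3, -1): F = (-28.0000, -6.0000).
Jacobian J = [[10·x₁·x₂ + 2·x₁ + 2, 5·x₁^2 - 1], [-x₂, -x₁ - 2·x₂ + 3]].
At the point, J = [[-22.0000, 44.0000], [1.0000, 2.0000]] (det J = -88.0000).
Solving J·Δ = −F gives Δ = (2.3636, 1.8182).
Then the next iterate is (x₁, x₂)₁ = (5.3636, 0.8182).

(5.3636, 0.8182)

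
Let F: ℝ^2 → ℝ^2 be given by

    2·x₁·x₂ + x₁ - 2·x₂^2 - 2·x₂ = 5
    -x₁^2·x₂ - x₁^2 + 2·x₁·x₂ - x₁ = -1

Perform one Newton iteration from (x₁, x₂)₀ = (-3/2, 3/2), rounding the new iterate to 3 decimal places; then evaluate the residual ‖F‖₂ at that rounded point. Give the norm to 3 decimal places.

5.664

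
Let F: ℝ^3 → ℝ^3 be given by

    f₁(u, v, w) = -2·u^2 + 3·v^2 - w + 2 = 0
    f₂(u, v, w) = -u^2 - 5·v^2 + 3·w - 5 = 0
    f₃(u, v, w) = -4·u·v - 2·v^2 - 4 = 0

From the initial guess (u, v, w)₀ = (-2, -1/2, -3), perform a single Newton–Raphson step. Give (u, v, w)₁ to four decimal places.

(-0.9792, 0.1458, 0.9792)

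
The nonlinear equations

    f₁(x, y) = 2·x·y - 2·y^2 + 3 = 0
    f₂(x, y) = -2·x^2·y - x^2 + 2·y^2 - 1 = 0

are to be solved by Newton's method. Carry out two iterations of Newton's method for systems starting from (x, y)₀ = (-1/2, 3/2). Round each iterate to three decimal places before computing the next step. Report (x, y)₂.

At (-1/2, 3/2): F = (-3.000, 2.500).
Jacobian J = [[2·y, 2·x - 4·y], [-4·x·y - 2·x, -2·x^2 + 4·y]].
At the point, J = [[3.000, -7.000], [4.000, 5.500]] (det J = 44.500).
Solving J·Δ = −F gives Δ = (-0.022, -0.438).
Then the next iterate is (x, y)₁ = (-0.522, 1.062).
Round to (-0.522, 1.062) and repeat: F = (-0.36442, 0.40445), J = [[2.124, -5.292], [3.26146, 3.70303]].
Δ = (-0.031, -0.081), so (x, y)₂ = (-0.553, 0.981).

(-0.553, 0.981)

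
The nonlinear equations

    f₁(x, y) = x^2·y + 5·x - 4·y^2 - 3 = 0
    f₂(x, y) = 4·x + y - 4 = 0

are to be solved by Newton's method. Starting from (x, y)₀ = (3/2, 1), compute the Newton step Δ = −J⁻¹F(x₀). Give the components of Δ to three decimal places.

(-0.645, -0.419)

At (3/2, 1): F = (2.750, 3.000).
Jacobian J = [[2·x·y + 5, x^2 - 8·y], [4, 1]].
At the point, J = [[8.000, -5.750], [4.000, 1.000]] (det J = 31.000).
Solving J·Δ = −F gives Δ = (-0.645, -0.419).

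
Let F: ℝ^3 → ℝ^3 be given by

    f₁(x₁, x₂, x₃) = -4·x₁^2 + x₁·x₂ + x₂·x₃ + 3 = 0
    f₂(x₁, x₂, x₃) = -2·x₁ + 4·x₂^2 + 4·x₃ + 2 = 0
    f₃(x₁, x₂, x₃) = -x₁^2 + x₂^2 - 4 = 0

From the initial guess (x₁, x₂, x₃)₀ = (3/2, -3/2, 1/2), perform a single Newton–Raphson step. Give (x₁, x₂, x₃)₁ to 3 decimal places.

At (3/2, -3/2, 1/2): F = (-9.000, 10.000, -4.000).
Jacobian J = [[-8·x₁ + x₂, x₁ + x₃, x₂], [-2, 8·x₂, 4], [-2·x₁, 2·x₂, 0]].
At the point, J = [[-13.500, 2.000, -1.500], [-2.000, -12.000, 4.000], [-3.000, -3.000, 0.000]] (det J = -141.000).
Solving J·Δ = −F gives Δ = (-0.163, -1.170, -6.092).
Then the next iterate is (x₁, x₂, x₃)₁ = (1.337, -2.670, -5.592).

(1.337, -2.670, -5.592)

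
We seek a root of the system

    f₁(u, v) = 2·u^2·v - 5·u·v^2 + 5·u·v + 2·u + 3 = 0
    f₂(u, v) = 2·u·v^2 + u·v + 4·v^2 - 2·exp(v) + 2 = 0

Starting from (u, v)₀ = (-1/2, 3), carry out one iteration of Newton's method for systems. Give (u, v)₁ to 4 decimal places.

(0.0116, 2.9150)

At (-1/2, 3): F = (18.5000, -12.671074).
Jacobian J = [[4·u·v - 5·v^2 + 5·v + 2, 2·u^2 - 10·u·v + 5·u], [2·v^2 + v, 4·u·v + u + 8·v - 2·exp(v)]].
At the point, J = [[-34.0000, 13.0000], [21.0000, -22.671074]] (det J = 497.816511).
Solving J·Δ = −F gives Δ = (0.5116, -0.0850).
Then the next iterate is (u, v)₁ = (0.0116, 2.9150).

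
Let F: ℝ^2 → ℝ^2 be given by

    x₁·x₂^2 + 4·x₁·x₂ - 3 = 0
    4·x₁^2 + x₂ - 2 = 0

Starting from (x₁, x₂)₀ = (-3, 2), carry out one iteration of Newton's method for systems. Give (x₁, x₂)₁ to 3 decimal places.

(-1.537, 1.106)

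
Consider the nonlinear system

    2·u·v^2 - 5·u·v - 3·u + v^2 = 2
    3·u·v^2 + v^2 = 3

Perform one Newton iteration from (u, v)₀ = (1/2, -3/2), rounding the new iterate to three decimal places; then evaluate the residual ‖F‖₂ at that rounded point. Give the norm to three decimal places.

16.555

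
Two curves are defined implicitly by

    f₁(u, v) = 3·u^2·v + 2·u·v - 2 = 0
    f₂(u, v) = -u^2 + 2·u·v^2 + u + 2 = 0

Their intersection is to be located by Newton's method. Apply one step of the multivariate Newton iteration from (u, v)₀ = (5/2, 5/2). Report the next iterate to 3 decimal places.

At (5/2, 5/2): F = (57.375, 29.500).
Jacobian J = [[6·u·v + 2·v, 3·u^2 + 2·u], [-2·u + 2·v^2 + 1, 4·u·v]].
At the point, J = [[42.500, 23.750], [8.500, 25.000]] (det J = 860.625).
Solving J·Δ = −F gives Δ = (-0.853, -0.890).
Then the next iterate is (u, v)₁ = (1.647, 1.610).

(1.647, 1.610)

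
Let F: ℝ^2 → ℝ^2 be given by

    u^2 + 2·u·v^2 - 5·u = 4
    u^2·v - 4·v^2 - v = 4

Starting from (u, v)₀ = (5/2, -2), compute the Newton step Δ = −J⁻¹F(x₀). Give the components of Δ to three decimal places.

(-13.427, -4.883)

At (5/2, -2): F = (9.750, -30.500).
Jacobian J = [[2·u + 2·v^2 - 5, 4·u·v], [2·u·v, u^2 - 8·v - 1]].
At the point, J = [[8.000, -20.000], [-10.000, 21.250]] (det J = -30.000).
Solving J·Δ = −F gives Δ = (-13.427, -4.883).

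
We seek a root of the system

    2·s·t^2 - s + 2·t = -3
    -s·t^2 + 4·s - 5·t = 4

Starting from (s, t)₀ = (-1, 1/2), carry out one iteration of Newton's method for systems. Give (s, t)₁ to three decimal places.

(8.000, 6.375)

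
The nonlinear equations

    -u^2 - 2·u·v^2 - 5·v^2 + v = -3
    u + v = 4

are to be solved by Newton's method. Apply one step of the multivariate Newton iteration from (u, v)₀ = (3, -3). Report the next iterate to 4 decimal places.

At (3, -3): F = (-108.0000, -4.0000).
Jacobian J = [[-2·u - 2·v^2, -4·u·v - 10·v + 1], [1, 1]].
At the point, J = [[-24.0000, 67.0000], [1.0000, 1.0000]] (det J = -91.0000).
Solving J·Δ = −F gives Δ = (1.7582, 2.2418).
Then the next iterate is (u, v)₁ = (4.7582, -0.7582).

(4.7582, -0.7582)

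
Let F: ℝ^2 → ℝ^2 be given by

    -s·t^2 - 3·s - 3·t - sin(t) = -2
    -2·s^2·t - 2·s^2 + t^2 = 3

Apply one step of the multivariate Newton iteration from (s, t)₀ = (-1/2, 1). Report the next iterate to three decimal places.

At (-1/2, 1): F = (0.15853, -3.000).
Jacobian J = [[-t^2 - 3, -2·s·t - cos(t) - 3], [-4·s·t - 4·s, -2·s^2 + 2·t]].
At the point, J = [[-4.000, -2.54030], [4.000, 1.500]] (det J = 4.16121).
Solving J·Δ = −F gives Δ = (1.774, -2.731).
Then the next iterate is (s, t)₁ = (1.274, -1.731).

(1.274, -1.731)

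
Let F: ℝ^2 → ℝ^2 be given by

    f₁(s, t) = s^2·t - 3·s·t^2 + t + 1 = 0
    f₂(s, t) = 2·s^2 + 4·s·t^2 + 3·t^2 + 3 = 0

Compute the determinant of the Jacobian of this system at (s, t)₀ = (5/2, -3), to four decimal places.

872.5000

J = [[2·s·t - 3·t^2, s^2 - 6·s·t + 1], [4·s + 4·t^2, 8·s·t + 6·t]].
At the point, J = [[-42.0000, 52.2500], [46.0000, -78.0000]].
det J = 872.5000.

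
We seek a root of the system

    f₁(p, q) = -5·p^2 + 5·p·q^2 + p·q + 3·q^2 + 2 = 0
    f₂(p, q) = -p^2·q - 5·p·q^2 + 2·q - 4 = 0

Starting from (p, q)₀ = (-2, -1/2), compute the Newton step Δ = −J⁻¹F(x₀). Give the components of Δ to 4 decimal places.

(0.9774, -0.3064)

At (-2, -1/2): F = (-18.7500, -0.5000).
Jacobian J = [[-10·p + 5·q^2 + q, 10·p·q + p + 6·q], [-2·p·q - 5·q^2, -p^2 - 10·p·q + 2]].
At the point, J = [[20.7500, 5.0000], [-3.2500, -12.0000]] (det J = -232.7500).
Solving J·Δ = −F gives Δ = (0.9774, -0.3064).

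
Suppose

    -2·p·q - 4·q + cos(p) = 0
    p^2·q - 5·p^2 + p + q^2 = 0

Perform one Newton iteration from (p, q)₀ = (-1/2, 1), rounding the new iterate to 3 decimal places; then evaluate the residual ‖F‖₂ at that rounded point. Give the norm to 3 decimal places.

At (-1/2, 1): F = (-2.12242, -0.500).
Jacobian J = [[-2·q - sin(p), -2·p - 4], [2·p·q - 10·p + 1, p^2 + 2·q]].
At the point, J = [[-1.52057, -3.000], [5.000, 2.250]] (det J = 11.57871).
Solving J·Δ = −F gives Δ = (0.542, -0.982).
Then the next iterate is (p, q)₁ = (0.042, 0.018).
Re-evaluating at (0.042, 0.018): F = (0.92561, 0.03354), so ‖F‖₂ = 0.926.

0.926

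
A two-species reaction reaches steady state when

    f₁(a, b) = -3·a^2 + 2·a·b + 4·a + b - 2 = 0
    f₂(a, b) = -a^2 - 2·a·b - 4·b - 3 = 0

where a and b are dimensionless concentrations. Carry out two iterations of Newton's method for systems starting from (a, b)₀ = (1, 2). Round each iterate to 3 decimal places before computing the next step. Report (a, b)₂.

(-12.511, -79.737)

At (1, 2): F = (5.000, -16.000).
Jacobian J = [[-6·a + 2·b + 4, 2·a + 1], [-2·a - 2·b, -2·a - 4]].
At the point, J = [[2.000, 3.000], [-6.000, -6.000]] (det J = 6.000).
Solving J·Δ = −F gives Δ = (-3.000, 0.333).
Then the next iterate is (a, b)₁ = (-2.000, 2.333).
Round to (-2.000, 2.333) and repeat: F = (-28.999, -7.000), J = [[20.666, -3.000], [-0.666, 0.000]].
Δ = (-10.511, -82.070), so (a, b)₂ = (-12.511, -79.737).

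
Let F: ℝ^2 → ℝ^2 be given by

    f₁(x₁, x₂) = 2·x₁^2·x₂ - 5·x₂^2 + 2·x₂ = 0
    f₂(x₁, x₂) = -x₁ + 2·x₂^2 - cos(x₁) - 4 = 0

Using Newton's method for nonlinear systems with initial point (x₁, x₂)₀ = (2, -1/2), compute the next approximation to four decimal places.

(-7.4821, -2.6119)

At (2, -1/2): F = (-6.2500, -5.083853).
Jacobian J = [[4·x₁·x₂, 2·x₁^2 - 10·x₂ + 2], [sin(x₁) - 1, 4·x₂]].
At the point, J = [[-4.0000, 15.0000], [-0.090703, -2.0000]] (det J = 9.360539).
Solving J·Δ = −F gives Δ = (-9.4821, -2.1119).
Then the next iterate is (x₁, x₂)₁ = (-7.4821, -2.6119).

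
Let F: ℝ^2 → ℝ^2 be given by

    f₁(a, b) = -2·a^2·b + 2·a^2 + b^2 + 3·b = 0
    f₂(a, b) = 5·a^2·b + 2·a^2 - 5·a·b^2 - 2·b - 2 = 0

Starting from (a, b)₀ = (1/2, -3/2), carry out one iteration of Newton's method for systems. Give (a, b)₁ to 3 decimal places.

At (1/2, -3/2): F = (-1.000, -6.000).
Jacobian J = [[-4·a·b + 4·a, -2·a^2 + 2·b + 3], [10·a·b + 4·a - 5·b^2, 5·a^2 - 10·a·b - 2]].
At the point, J = [[5.000, -0.500], [-16.750, 6.750]] (det J = 25.375).
Solving J·Δ = −F gives Δ = (0.384, 1.842).
Then the next iterate is (a, b)₁ = (0.884, 0.342).

(0.884, 0.342)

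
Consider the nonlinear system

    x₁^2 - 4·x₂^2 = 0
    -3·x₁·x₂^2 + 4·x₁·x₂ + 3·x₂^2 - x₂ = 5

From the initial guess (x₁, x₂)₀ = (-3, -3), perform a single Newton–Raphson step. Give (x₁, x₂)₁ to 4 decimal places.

At (-3, -3): F = (-27.0000, 142.0000).
Jacobian J = [[2·x₁, -8·x₂], [-3·x₂^2 + 4·x₂, -6·x₁·x₂ + 4·x₁ + 6·x₂ - 1]].
At the point, J = [[-6.0000, 24.0000], [-39.0000, -85.0000]] (det J = 1446.0000).
Solving J·Δ = −F gives Δ = (0.7697, 1.3174).
Then the next iterate is (x₁, x₂)₁ = (-2.2303, -1.6826).

(-2.2303, -1.6826)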